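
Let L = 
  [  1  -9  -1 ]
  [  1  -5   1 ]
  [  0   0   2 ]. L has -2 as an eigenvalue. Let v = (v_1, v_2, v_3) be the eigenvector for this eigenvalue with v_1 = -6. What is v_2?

-2

L + 2I = [[3, -9, -1], [1, -3, 1], [0, 0, 4]].
Solving (L + 2I)v = 0 gives the eigenspace spanned by (-6, -2, 0).
With v_1 = -6, v = (-6, -2, 0), so v_2 = -2.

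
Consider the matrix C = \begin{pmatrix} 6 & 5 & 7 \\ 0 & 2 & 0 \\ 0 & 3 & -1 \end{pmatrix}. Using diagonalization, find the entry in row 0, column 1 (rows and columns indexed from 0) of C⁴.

2545

Characteristic polynomial: r^3 - 7r^2 + 4r + 12 = (r - 6)(r - 2)(r + 1), so the eigenvalues are -1, 2, 6.
r=-1: eigenvector (-1, 0, 1).
r=2: eigenvector (-3, 1, 1).
r=6: eigenvector (1, 0, 0).
P = [[-1, -3, 1], [0, 1, 0], [1, 1, 0]], D = diag(-1, 2, 6), P⁻¹ = [[0, -1, 1], [0, 1, 0], [1, 2, 1]].
C⁴ = P·diag(1, 16, 1296)·P⁻¹ = [[1296, 2545, 1295], [0, 16, 0], [0, 15, 1]].
The requested entry is 2545.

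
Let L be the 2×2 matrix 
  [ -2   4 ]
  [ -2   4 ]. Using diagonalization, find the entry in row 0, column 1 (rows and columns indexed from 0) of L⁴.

Characteristic polynomial: s^2 - 2s = s(s - 2), so the eigenvalues are 0, 2.
s=0: eigenvector (2, 1).
s=2: eigenvector (1, 1).
P = [[2, 1], [1, 1]], D = diag(0, 2), P⁻¹ = [[1, -1], [-1, 2]].
L⁴ = P·diag(0, 16)·P⁻¹ = [[-16, 32], [-16, 32]].
The requested entry is 32.

32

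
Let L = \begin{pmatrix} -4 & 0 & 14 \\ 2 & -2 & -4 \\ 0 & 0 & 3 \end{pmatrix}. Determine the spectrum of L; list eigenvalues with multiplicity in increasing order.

-4, -2, 3

Characteristic polynomial: p(μ) = μ^3 + 3μ^2 - 10μ - 24 = (μ - 3)(μ + 2)(μ + 4).
Roots (with multiplicity): -4, -2, 3.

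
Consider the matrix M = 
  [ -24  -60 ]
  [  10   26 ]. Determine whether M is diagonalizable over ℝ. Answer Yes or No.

Yes

Characteristic polynomial: p(t) = t^2 - 2t - 24 = (t - 6)(t + 4).
All 2 eigenvalues are distinct, so M is diagonalizable.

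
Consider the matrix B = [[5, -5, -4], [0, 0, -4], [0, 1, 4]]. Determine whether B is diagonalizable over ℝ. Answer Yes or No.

No

Characteristic polynomial: p(λ) = λ^3 - 9λ^2 + 24λ - 20 = (λ - 5)(λ - 2)^2.
λ = 2 has algebraic multiplicity 2; rank(B − 2I) = 2, so geometric multiplicity = 1.
Geometric multiplicity < algebraic multiplicity, so B is not diagonalizable.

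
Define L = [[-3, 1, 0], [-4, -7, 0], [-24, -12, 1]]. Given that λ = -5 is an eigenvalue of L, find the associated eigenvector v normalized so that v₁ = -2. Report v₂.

4

L + 5I = [[2, 1, 0], [-4, -2, 0], [-24, -12, 6]].
Solving (L + 5I)v = 0 gives the eigenspace spanned by (-2, 4, 0).
With v₁ = -2, v = (-2, 4, 0), so v₂ = 4.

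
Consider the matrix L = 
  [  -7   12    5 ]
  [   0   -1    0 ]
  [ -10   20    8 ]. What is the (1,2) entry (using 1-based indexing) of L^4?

Characteristic polynomial: s^3 - 7s - 6 = (s - 3)(s + 1)(s + 2), so the eigenvalues are -2, -1, 3.
s=-1: eigenvector (2, 1, 0).
s=-2: eigenvector (1, 0, 1).
s=3: eigenvector (1, 0, 2).
P = [[2, 1, 1], [1, 0, 0], [0, 1, 2]], D = diag(-1, -2, 3), P⁻¹ = [[0, 1, 0], [2, -4, -1], [-1, 2, 1]].
L⁴ = P·diag(1, 16, 81)·P⁻¹ = [[-49, 100, 65], [0, 1, 0], [-130, 260, 146]].
The requested entry is 100.

100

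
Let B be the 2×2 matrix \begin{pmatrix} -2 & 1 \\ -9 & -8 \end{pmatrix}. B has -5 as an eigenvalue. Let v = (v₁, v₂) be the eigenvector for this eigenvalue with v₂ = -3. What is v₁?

1

B + 5I = [[3, 1], [-9, -3]].
Solving (B + 5I)v = 0 gives the eigenspace spanned by (1, -3).
With v₂ = -3, v = (1, -3), so v₁ = 1.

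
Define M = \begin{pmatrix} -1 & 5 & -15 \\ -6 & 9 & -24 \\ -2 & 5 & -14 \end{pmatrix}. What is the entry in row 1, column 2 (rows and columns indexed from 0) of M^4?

7770

Characteristic polynomial: μ^3 + 6μ^2 - μ - 6 = (μ - 1)(μ + 1)(μ + 6), so the eigenvalues are -6, -1, 1.
μ=-1: eigenvector (1, 3, 1).
μ=-6: eigenvector (-1, -2, -1).
μ=1: eigenvector (0, 3, 1).
P = [[1, -1, 0], [3, -2, 3], [1, -1, 1]], D = diag(-1, -6, 1), P⁻¹ = [[1, 1, -3], [0, 1, -3], [-1, 0, 1]].
M⁴ = P·diag(1, 1296, 1)·P⁻¹ = [[1, -1295, 3885], [0, -2589, 7770], [0, -1295, 3886]].
The requested entry is 7770.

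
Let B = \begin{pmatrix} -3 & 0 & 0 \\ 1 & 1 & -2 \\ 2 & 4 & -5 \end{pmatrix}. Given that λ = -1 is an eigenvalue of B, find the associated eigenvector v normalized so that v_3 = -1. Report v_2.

B + 1I = [[-2, 0, 0], [1, 2, -2], [2, 4, -4]].
Solving (B + 1I)v = 0 gives the eigenspace spanned by (0, -1, -1).
With v_3 = -1, v = (0, -1, -1), so v_2 = -1.

-1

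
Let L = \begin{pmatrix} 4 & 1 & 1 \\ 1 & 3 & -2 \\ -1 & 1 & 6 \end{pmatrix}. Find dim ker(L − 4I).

L − 4I = [[0, 1, 1], [1, -1, -2], [-1, 1, 2]].
This matrix has rank 2, so its null space has dimension 3 − 2 = 1.

1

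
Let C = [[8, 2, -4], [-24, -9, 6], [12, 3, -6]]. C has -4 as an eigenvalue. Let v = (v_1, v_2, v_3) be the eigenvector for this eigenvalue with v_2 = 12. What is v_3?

C + 4I = [[12, 2, -4], [-24, -5, 6], [12, 3, -2]].
Solving (C + 4I)v = 0 gives the eigenspace spanned by (-4, 12, -6).
With v_2 = 12, v = (-4, 12, -6), so v_3 = -6.

-6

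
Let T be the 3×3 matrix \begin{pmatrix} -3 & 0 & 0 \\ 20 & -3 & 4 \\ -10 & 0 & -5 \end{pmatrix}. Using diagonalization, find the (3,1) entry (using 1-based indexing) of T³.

Characteristic polynomial: s^3 + 11s^2 + 39s + 45 = (s + 3)^2(s + 5), so the eigenvalues are -5, -3, -3.
s=-5: eigenvector (0, -2, 1).
s=-3: eigenvector (0, 1, 0).
s=-3: eigenvector (1, 10, -5).
P = [[0, 0, 1], [-2, 1, 10], [1, 0, -5]], D = diag(-5, -3, -3), P⁻¹ = [[5, 0, 1], [0, 1, 2], [1, 0, 0]].
T³ = P·diag(-125, -27, -27)·P⁻¹ = [[-27, 0, 0], [980, -27, 196], [-490, 0, -125]].
The requested entry is -490.

-490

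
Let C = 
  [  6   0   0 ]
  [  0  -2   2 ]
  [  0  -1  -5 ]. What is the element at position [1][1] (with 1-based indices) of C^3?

216

Characteristic polynomial: λ^3 + λ^2 - 30λ - 72 = (λ - 6)(λ + 3)(λ + 4), so the eigenvalues are -4, -3, 6.
λ=6: eigenvector (1, 0, 0).
λ=-4: eigenvector (0, -1, 1).
λ=-3: eigenvector (0, -2, 1).
P = [[1, 0, 0], [0, -1, -2], [0, 1, 1]], D = diag(6, -4, -3), P⁻¹ = [[1, 0, 0], [0, 1, 2], [0, -1, -1]].
C³ = P·diag(216, -64, -27)·P⁻¹ = [[216, 0, 0], [0, 10, 74], [0, -37, -101]].
The requested entry is 216.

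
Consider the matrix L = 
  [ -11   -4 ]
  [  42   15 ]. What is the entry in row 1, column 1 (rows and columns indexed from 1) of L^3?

-155

Characteristic polynomial: λ^2 - 4λ + 3 = (λ - 3)(λ - 1), so the eigenvalues are 1, 3.
λ=3: eigenvector (-2, 7).
λ=1: eigenvector (1, -3).
P = [[-2, 1], [7, -3]], D = diag(3, 1), P⁻¹ = [[3, 1], [7, 2]].
L³ = P·diag(27, 1)·P⁻¹ = [[-155, -52], [546, 183]].
The requested entry is -155.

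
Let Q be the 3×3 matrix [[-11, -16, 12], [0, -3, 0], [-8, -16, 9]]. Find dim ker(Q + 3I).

Q + 3I = [[-8, -16, 12], [0, 0, 0], [-8, -16, 12]].
This matrix has rank 1, so its null space has dimension 3 − 1 = 2.

2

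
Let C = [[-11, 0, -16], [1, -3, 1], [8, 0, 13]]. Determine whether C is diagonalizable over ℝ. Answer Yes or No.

No

Characteristic polynomial: p(t) = t^3 + t^2 - 21t - 45 = (t - 5)(t + 3)^2.
t = -3 has algebraic multiplicity 2; rank(C + 3I) = 2, so geometric multiplicity = 1.
Geometric multiplicity < algebraic multiplicity, so C is not diagonalizable.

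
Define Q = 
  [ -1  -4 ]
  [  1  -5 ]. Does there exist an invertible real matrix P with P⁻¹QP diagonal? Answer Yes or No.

No

Characteristic polynomial: p(t) = t^2 + 6t + 9 = (t + 3)^2.
t = -3 has algebraic multiplicity 2; rank(Q + 3I) = 1, so geometric multiplicity = 1.
Geometric multiplicity < algebraic multiplicity, so Q is not diagonalizable.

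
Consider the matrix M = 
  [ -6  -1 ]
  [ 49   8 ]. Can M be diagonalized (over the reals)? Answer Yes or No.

No

Characteristic polynomial: p(λ) = λ^2 - 2λ + 1 = (λ - 1)^2.
λ = 1 has algebraic multiplicity 2; rank(M − 1I) = 1, so geometric multiplicity = 1.
Geometric multiplicity < algebraic multiplicity, so M is not diagonalizable.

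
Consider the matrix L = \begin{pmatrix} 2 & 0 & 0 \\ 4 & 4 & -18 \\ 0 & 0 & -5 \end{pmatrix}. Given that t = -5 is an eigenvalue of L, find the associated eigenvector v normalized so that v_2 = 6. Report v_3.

L + 5I = [[7, 0, 0], [4, 9, -18], [0, 0, 0]].
Solving (L + 5I)v = 0 gives the eigenspace spanned by (0, 6, 3).
With v_2 = 6, v = (0, 6, 3), so v_3 = 3.

3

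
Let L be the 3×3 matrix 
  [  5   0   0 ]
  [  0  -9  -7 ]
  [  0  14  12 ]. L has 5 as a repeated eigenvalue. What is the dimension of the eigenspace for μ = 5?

L − 5I = [[0, 0, 0], [0, -14, -7], [0, 14, 7]].
This matrix has rank 1, so its null space has dimension 3 − 1 = 2.

2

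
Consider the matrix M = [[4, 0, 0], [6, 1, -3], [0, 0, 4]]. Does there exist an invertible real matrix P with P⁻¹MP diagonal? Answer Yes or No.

Characteristic polynomial: p(μ) = μ^3 - 9μ^2 + 24μ - 16 = (μ - 4)^2(μ - 1).
μ = 4 has algebraic multiplicity 2; rank(M − 4I) = 1, so geometric multiplicity = 2.
Every eigenvalue has geometric = algebraic multiplicity, so M is diagonalizable.

Yes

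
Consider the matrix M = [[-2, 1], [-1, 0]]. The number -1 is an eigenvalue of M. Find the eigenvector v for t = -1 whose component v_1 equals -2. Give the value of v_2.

-2

M + 1I = [[-1, 1], [-1, 1]].
Solving (M + 1I)v = 0 gives the eigenspace spanned by (-2, -2).
With v_1 = -2, v = (-2, -2), so v_2 = -2.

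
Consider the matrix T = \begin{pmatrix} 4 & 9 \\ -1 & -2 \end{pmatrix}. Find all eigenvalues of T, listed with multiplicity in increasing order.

Characteristic polynomial: p(μ) = μ^2 - 2μ + 1 = (μ - 1)^2.
Roots (with multiplicity): 1, 1.

1, 1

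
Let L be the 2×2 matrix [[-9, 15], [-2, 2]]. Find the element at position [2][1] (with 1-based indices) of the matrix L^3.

Characteristic polynomial: r^2 + 7r + 12 = (r + 3)(r + 4), so the eigenvalues are -4, -3.
r=-3: eigenvector (-5, -2).
r=-4: eigenvector (3, 1).
P = [[-5, 3], [-2, 1]], D = diag(-3, -4), P⁻¹ = [[1, -3], [2, -5]].
L³ = P·diag(-27, -64)·P⁻¹ = [[-249, 555], [-74, 158]].
The requested entry is -74.

-74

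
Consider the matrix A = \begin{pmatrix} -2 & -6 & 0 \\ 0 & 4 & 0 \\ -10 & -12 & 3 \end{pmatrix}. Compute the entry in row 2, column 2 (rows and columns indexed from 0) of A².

Characteristic polynomial: s^3 - 5s^2 - 2s + 24 = (s - 4)(s - 3)(s + 2), so the eigenvalues are -2, 3, 4.
s=-2: eigenvector (1, 0, 2).
s=4: eigenvector (-1, 1, -2).
s=3: eigenvector (0, 0, 1).
P = [[1, -1, 0], [0, 1, 0], [2, -2, 1]], D = diag(-2, 4, 3), P⁻¹ = [[1, 1, 0], [0, 1, 0], [-2, 0, 1]].
A² = P·diag(4, 16, 9)·P⁻¹ = [[4, -12, 0], [0, 16, 0], [-10, -24, 9]].
The requested entry is 9.

9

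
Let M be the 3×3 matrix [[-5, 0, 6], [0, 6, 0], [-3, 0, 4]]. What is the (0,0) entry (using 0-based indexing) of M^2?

7

Characteristic polynomial: r^3 - 5r^2 - 8r + 12 = (r - 6)(r - 1)(r + 2), so the eigenvalues are -2, 1, 6.
r=-2: eigenvector (2, 0, 1).
r=6: eigenvector (0, 1, 0).
r=1: eigenvector (1, 0, 1).
P = [[2, 0, 1], [0, 1, 0], [1, 0, 1]], D = diag(-2, 6, 1), P⁻¹ = [[1, 0, -1], [0, 1, 0], [-1, 0, 2]].
M² = P·diag(4, 36, 1)·P⁻¹ = [[7, 0, -6], [0, 36, 0], [3, 0, -2]].
The requested entry is 7.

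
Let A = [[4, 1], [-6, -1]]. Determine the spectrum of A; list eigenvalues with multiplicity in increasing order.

1, 2

Characteristic polynomial: p(t) = t^2 - 3t + 2 = (t - 2)(t - 1).
Roots (with multiplicity): 1, 2.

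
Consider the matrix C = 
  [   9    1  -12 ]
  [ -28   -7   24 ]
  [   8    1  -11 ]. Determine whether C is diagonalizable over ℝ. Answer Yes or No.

Characteristic polynomial: p(r) = r^3 + 9r^2 + 15r - 25 = (r - 1)(r + 5)^2.
r = -5 has algebraic multiplicity 2; rank(C + 5I) = 2, so geometric multiplicity = 1.
Geometric multiplicity < algebraic multiplicity, so C is not diagonalizable.

No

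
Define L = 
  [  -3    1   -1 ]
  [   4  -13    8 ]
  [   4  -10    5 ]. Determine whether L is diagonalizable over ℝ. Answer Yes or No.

Characteristic polynomial: p(λ) = λ^3 + 11λ^2 + 39λ + 45 = (λ + 3)^2(λ + 5).
λ = -3 has algebraic multiplicity 2; rank(L + 3I) = 2, so geometric multiplicity = 1.
Geometric multiplicity < algebraic multiplicity, so L is not diagonalizable.

No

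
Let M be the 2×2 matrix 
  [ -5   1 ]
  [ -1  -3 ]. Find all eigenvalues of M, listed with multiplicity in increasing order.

-4, -4

Characteristic polynomial: p(r) = r^2 + 8r + 16 = (r + 4)^2.
Roots (with multiplicity): -4, -4.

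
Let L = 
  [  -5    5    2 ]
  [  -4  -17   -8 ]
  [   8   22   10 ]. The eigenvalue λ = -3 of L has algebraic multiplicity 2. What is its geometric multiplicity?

L + 3I = [[-2, 5, 2], [-4, -14, -8], [8, 22, 13]].
This matrix has rank 2, so its null space has dimension 3 − 2 = 1.

1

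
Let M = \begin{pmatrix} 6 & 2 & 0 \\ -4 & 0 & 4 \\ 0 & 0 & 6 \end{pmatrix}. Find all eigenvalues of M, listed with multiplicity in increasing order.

Characteristic polynomial: p(s) = s^3 - 12s^2 + 44s - 48 = (s - 6)(s - 4)(s - 2).
Roots (with multiplicity): 2, 4, 6.

2, 4, 6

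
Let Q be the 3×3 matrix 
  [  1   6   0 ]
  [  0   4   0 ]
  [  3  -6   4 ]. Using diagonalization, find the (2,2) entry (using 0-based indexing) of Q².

Characteristic polynomial: λ^3 - 9λ^2 + 24λ - 16 = (λ - 4)^2(λ - 1), so the eigenvalues are 1, 4, 4.
λ=1: eigenvector (1, 0, -1).
λ=4: eigenvector (2, 1, -2).
λ=4: eigenvector (0, 0, 1).
P = [[1, 2, 0], [0, 1, 0], [-1, -2, 1]], D = diag(1, 4, 4), P⁻¹ = [[1, -2, 0], [0, 1, 0], [1, 0, 1]].
Q² = P·diag(1, 16, 16)·P⁻¹ = [[1, 30, 0], [0, 16, 0], [15, -30, 16]].
The requested entry is 16.

16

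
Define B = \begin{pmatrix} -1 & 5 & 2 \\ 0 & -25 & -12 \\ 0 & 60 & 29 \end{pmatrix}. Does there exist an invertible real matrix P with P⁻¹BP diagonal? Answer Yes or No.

No

Characteristic polynomial: p(λ) = λ^3 - 3λ^2 - 9λ - 5 = (λ - 5)(λ + 1)^2.
λ = -1 has algebraic multiplicity 2; rank(B + 1I) = 2, so geometric multiplicity = 1.
Geometric multiplicity < algebraic multiplicity, so B is not diagonalizable.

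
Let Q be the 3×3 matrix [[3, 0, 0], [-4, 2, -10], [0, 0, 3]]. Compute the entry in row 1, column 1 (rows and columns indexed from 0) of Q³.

8

Characteristic polynomial: s^3 - 8s^2 + 21s - 18 = (s - 3)^2(s - 2), so the eigenvalues are 2, 3, 3.
s=3: eigenvector (5, 0, -2).
s=2: eigenvector (0, 1, 0).
s=3: eigenvector (8, -2, -3).
P = [[5, 0, 8], [0, 1, -2], [-2, 0, -3]], D = diag(3, 2, 3), P⁻¹ = [[-3, 0, -8], [4, 1, 10], [2, 0, 5]].
Q³ = P·diag(27, 8, 27)·P⁻¹ = [[27, 0, 0], [-76, 8, -190], [0, 0, 27]].
The requested entry is 8.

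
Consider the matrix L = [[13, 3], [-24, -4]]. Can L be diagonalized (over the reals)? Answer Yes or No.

Characteristic polynomial: p(λ) = λ^2 - 9λ + 20 = (λ - 5)(λ - 4).
All 2 eigenvalues are distinct, so L is diagonalizable.

Yes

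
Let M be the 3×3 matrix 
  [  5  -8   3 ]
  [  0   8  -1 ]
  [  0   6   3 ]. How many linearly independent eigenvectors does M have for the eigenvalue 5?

1

M − 5I = [[0, -8, 3], [0, 3, -1], [0, 6, -2]].
This matrix has rank 2, so its null space has dimension 3 − 2 = 1.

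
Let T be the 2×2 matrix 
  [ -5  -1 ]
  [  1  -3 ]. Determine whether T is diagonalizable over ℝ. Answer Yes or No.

Characteristic polynomial: p(μ) = μ^2 + 8μ + 16 = (μ + 4)^2.
μ = -4 has algebraic multiplicity 2; rank(T + 4I) = 1, so geometric multiplicity = 1.
Geometric multiplicity < algebraic multiplicity, so T is not diagonalizable.

No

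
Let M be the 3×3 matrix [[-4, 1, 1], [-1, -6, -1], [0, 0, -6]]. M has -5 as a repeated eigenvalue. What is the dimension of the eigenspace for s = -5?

M + 5I = [[1, 1, 1], [-1, -1, -1], [0, 0, -1]].
This matrix has rank 2, so its null space has dimension 3 − 2 = 1.

1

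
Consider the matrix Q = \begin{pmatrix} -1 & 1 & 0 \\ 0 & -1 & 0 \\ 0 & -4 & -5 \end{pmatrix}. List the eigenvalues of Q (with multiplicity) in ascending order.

Characteristic polynomial: p(λ) = λ^3 + 7λ^2 + 11λ + 5 = (λ + 1)^2(λ + 5).
Roots (with multiplicity): -5, -1, -1.

-5, -1, -1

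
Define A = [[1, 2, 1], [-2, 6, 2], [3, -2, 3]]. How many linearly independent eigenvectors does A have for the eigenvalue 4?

A − 4I = [[-3, 2, 1], [-2, 2, 2], [3, -2, -1]].
This matrix has rank 2, so its null space has dimension 3 − 2 = 1.

1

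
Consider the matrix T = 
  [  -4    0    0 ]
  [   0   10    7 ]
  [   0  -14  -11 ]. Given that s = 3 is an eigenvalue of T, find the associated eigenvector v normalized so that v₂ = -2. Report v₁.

T − 3I = [[-7, 0, 0], [0, 7, 7], [0, -14, -14]].
Solving (T − 3I)v = 0 gives the eigenspace spanned by (0, -2, 2).
With v₂ = -2, v = (0, -2, 2), so v₁ = 0.

0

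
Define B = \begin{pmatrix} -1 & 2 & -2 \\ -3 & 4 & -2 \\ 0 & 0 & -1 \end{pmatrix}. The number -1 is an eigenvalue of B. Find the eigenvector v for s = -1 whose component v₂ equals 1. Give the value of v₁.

1

B + 1I = [[0, 2, -2], [-3, 5, -2], [0, 0, 0]].
Solving (B + 1I)v = 0 gives the eigenspace spanned by (1, 1, 1).
With v₂ = 1, v = (1, 1, 1), so v₁ = 1.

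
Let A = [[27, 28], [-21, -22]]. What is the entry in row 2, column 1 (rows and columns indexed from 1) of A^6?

Characteristic polynomial: t^2 - 5t - 6 = (t - 6)(t + 1), so the eigenvalues are -1, 6.
t=6: eigenvector (4, -3).
t=-1: eigenvector (-1, 1).
P = [[4, -1], [-3, 1]], D = diag(6, -1), P⁻¹ = [[1, 1], [3, 4]].
A⁶ = P·diag(46656, 1)·P⁻¹ = [[186621, 186620], [-139965, -139964]].
The requested entry is -139965.

-139965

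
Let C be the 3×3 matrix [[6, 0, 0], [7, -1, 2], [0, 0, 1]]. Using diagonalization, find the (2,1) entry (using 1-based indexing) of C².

35

Characteristic polynomial: r^3 - 6r^2 - r + 6 = (r - 6)(r - 1)(r + 1), so the eigenvalues are -1, 1, 6.
r=1: eigenvector (0, 1, 1).
r=-1: eigenvector (0, 1, 0).
r=6: eigenvector (1, 1, 0).
P = [[0, 0, 1], [1, 1, 1], [1, 0, 0]], D = diag(1, -1, 6), P⁻¹ = [[0, 0, 1], [-1, 1, -1], [1, 0, 0]].
C² = P·diag(1, 1, 36)·P⁻¹ = [[36, 0, 0], [35, 1, 0], [0, 0, 1]].
The requested entry is 35.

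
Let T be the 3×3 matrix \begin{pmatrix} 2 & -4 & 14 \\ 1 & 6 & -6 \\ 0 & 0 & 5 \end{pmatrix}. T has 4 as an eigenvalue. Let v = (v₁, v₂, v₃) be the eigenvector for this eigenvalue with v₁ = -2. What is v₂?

1

T − 4I = [[-2, -4, 14], [1, 2, -6], [0, 0, 1]].
Solving (T − 4I)v = 0 gives the eigenspace spanned by (-2, 1, 0).
With v₁ = -2, v = (-2, 1, 0), so v₂ = 1.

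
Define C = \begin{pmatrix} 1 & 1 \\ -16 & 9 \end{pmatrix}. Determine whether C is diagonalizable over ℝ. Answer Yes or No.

No

Characteristic polynomial: p(s) = s^2 - 10s + 25 = (s - 5)^2.
s = 5 has algebraic multiplicity 2; rank(C − 5I) = 1, so geometric multiplicity = 1.
Geometric multiplicity < algebraic multiplicity, so C is not diagonalizable.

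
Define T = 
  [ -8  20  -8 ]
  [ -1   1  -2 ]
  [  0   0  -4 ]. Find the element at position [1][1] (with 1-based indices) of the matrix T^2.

44

Characteristic polynomial: s^3 + 11s^2 + 40s + 48 = (s + 3)(s + 4)^2, so the eigenvalues are -4, -4, -3.
s=-4: eigenvector (5, 1, 0).
s=-3: eigenvector (4, 1, 0).
s=-4: eigenvector (-2, 0, 1).
P = [[5, 4, -2], [1, 1, 0], [0, 0, 1]], D = diag(-4, -3, -4), P⁻¹ = [[1, -4, 2], [-1, 5, -2], [0, 0, 1]].
T² = P·diag(16, 9, 16)·P⁻¹ = [[44, -140, 56], [7, -19, 14], [0, 0, 16]].
The requested entry is 44.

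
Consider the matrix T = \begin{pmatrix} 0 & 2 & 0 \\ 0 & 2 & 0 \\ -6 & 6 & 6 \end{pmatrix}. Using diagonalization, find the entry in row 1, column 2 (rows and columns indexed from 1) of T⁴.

Characteristic polynomial: μ^3 - 8μ^2 + 12μ = μ(μ - 6)(μ - 2), so the eigenvalues are 0, 2, 6.
μ=0: eigenvector (1, 0, 1).
μ=2: eigenvector (1, 1, 0).
μ=6: eigenvector (0, 0, 1).
P = [[1, 1, 0], [0, 1, 0], [1, 0, 1]], D = diag(0, 2, 6), P⁻¹ = [[1, -1, 0], [0, 1, 0], [-1, 1, 1]].
T⁴ = P·diag(0, 16, 1296)·P⁻¹ = [[0, 16, 0], [0, 16, 0], [-1296, 1296, 1296]].
The requested entry is 16.

16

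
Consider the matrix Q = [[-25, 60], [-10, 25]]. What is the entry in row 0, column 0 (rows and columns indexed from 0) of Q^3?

Characteristic polynomial: s^2 - 25 = (s - 5)(s + 5), so the eigenvalues are -5, 5.
s=5: eigenvector (-2, -1).
s=-5: eigenvector (3, 1).
P = [[-2, 3], [-1, 1]], D = diag(5, -5), P⁻¹ = [[1, -3], [1, -2]].
Q³ = P·diag(125, -125)·P⁻¹ = [[-625, 1500], [-250, 625]].
The requested entry is -625.

-625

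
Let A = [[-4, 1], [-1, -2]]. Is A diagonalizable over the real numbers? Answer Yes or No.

Characteristic polynomial: p(μ) = μ^2 + 6μ + 9 = (μ + 3)^2.
μ = -3 has algebraic multiplicity 2; rank(A + 3I) = 1, so geometric multiplicity = 1.
Geometric multiplicity < algebraic multiplicity, so A is not diagonalizable.

No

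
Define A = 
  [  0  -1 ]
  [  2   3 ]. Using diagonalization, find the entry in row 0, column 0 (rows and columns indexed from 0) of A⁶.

-62

Characteristic polynomial: s^2 - 3s + 2 = (s - 2)(s - 1), so the eigenvalues are 1, 2.
s=2: eigenvector (1, -2).
s=1: eigenvector (-1, 1).
P = [[1, -1], [-2, 1]], D = diag(2, 1), P⁻¹ = [[-1, -1], [-2, -1]].
A⁶ = P·diag(64, 1)·P⁻¹ = [[-62, -63], [126, 127]].
The requested entry is -62.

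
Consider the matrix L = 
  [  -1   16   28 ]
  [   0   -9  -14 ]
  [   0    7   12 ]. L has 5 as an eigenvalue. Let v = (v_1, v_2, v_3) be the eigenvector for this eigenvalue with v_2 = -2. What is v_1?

L − 5I = [[-6, 16, 28], [0, -14, -14], [0, 7, 7]].
Solving (L − 5I)v = 0 gives the eigenspace spanned by (4, -2, 2).
With v_2 = -2, v = (4, -2, 2), so v_1 = 4.

4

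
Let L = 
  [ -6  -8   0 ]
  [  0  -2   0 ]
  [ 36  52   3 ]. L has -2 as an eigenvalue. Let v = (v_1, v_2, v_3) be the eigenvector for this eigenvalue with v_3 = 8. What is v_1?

L + 2I = [[-4, -8, 0], [0, 0, 0], [36, 52, 5]].
Solving (L + 2I)v = 0 gives the eigenspace spanned by (-4, 2, 8).
With v_3 = 8, v = (-4, 2, 8), so v_1 = -4.

-4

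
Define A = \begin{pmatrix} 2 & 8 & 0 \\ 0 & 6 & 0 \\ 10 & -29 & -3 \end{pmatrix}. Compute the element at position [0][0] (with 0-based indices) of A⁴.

16

Characteristic polynomial: μ^3 - 5μ^2 - 12μ + 36 = (μ - 6)(μ - 2)(μ + 3), so the eigenvalues are -3, 2, 6.
μ=2: eigenvector (1, 0, 2).
μ=6: eigenvector (2, 1, -1).
μ=-3: eigenvector (0, 0, 1).
P = [[1, 2, 0], [0, 1, 0], [2, -1, 1]], D = diag(2, 6, -3), P⁻¹ = [[1, -2, 0], [0, 1, 0], [-2, 5, 1]].
A⁴ = P·diag(16, 1296, 81)·P⁻¹ = [[16, 2560, 0], [0, 1296, 0], [-130, -955, 81]].
The requested entry is 16.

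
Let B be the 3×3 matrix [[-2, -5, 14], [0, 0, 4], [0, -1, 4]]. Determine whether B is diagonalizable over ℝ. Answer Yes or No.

No

Characteristic polynomial: p(r) = r^3 - 2r^2 - 4r + 8 = (r - 2)^2(r + 2).
r = 2 has algebraic multiplicity 2; rank(B − 2I) = 2, so geometric multiplicity = 1.
Geometric multiplicity < algebraic multiplicity, so B is not diagonalizable.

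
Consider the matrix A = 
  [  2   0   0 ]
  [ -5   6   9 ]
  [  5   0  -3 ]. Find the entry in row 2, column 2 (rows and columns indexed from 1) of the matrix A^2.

36

Characteristic polynomial: s^3 - 5s^2 - 12s + 36 = (s - 6)(s - 2)(s + 3), so the eigenvalues are -3, 2, 6.
s=2: eigenvector (1, -1, 1).
s=-3: eigenvector (0, -1, 1).
s=6: eigenvector (0, 1, 0).
P = [[1, 0, 0], [-1, -1, 1], [1, 1, 0]], D = diag(2, -3, 6), P⁻¹ = [[1, 0, 0], [-1, 0, 1], [0, 1, 1]].
A² = P·diag(4, 9, 36)·P⁻¹ = [[4, 0, 0], [5, 36, 27], [-5, 0, 9]].
The requested entry is 36.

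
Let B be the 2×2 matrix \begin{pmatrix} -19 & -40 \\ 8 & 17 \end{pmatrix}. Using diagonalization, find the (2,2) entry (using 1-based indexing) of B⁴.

Characteristic polynomial: λ^2 + 2λ - 3 = (λ - 1)(λ + 3), so the eigenvalues are -3, 1.
λ=-3: eigenvector (5, -2).
λ=1: eigenvector (-2, 1).
P = [[5, -2], [-2, 1]], D = diag(-3, 1), P⁻¹ = [[1, 2], [2, 5]].
B⁴ = P·diag(81, 1)·P⁻¹ = [[401, 800], [-160, -319]].
The requested entry is -319.

-319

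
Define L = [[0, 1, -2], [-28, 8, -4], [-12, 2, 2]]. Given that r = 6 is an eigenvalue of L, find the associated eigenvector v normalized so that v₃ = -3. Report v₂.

L − 6I = [[-6, 1, -2], [-28, 2, -4], [-12, 2, -4]].
Solving (L − 6I)v = 0 gives the eigenspace spanned by (0, -6, -3).
With v₃ = -3, v = (0, -6, -3), so v₂ = -6.

-6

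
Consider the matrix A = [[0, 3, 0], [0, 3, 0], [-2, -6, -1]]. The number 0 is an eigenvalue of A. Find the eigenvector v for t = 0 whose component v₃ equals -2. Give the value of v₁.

A = [[0, 3, 0], [0, 3, 0], [-2, -6, -1]].
Solving (A)v = 0 gives the eigenspace spanned by (1, 0, -2).
With v₃ = -2, v = (1, 0, -2), so v₁ = 1.

1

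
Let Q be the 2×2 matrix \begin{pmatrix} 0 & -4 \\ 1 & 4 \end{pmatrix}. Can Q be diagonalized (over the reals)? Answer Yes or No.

Characteristic polynomial: p(μ) = μ^2 - 4μ + 4 = (μ - 2)^2.
μ = 2 has algebraic multiplicity 2; rank(Q − 2I) = 1, so geometric multiplicity = 1.
Geometric multiplicity < algebraic multiplicity, so Q is not diagonalizable.

No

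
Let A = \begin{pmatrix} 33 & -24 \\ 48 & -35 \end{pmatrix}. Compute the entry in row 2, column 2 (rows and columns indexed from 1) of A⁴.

721

Characteristic polynomial: t^2 + 2t - 3 = (t - 1)(t + 3), so the eigenvalues are -3, 1.
t=-3: eigenvector (-2, -3).
t=1: eigenvector (3, 4).
P = [[-2, 3], [-3, 4]], D = diag(-3, 1), P⁻¹ = [[4, -3], [3, -2]].
A⁴ = P·diag(81, 1)·P⁻¹ = [[-639, 480], [-960, 721]].
The requested entry is 721.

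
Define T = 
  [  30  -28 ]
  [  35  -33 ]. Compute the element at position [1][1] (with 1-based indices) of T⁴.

-2420

Characteristic polynomial: r^2 + 3r - 10 = (r - 2)(r + 5), so the eigenvalues are -5, 2.
r=-5: eigenvector (4, 5).
r=2: eigenvector (1, 1).
P = [[4, 1], [5, 1]], D = diag(-5, 2), P⁻¹ = [[-1, 1], [5, -4]].
T⁴ = P·diag(625, 16)·P⁻¹ = [[-2420, 2436], [-3045, 3061]].
The requested entry is -2420.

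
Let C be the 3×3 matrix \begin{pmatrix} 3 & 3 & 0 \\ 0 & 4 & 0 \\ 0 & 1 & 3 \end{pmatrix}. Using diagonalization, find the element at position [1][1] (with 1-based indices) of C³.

Characteristic polynomial: μ^3 - 10μ^2 + 33μ - 36 = (μ - 4)(μ - 3)^2, so the eigenvalues are 3, 3, 4.
μ=4: eigenvector (3, 1, 1).
μ=3: eigenvector (1, 0, 0).
μ=3: eigenvector (0, 0, 1).
P = [[3, 1, 0], [1, 0, 0], [1, 0, 1]], D = diag(4, 3, 3), P⁻¹ = [[0, 1, 0], [1, -3, 0], [0, -1, 1]].
C³ = P·diag(64, 27, 27)·P⁻¹ = [[27, 111, 0], [0, 64, 0], [0, 37, 27]].
The requested entry is 27.

27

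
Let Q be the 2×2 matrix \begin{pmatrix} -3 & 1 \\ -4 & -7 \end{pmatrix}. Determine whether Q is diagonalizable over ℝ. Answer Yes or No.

No

Characteristic polynomial: p(r) = r^2 + 10r + 25 = (r + 5)^2.
r = -5 has algebraic multiplicity 2; rank(Q + 5I) = 1, so geometric multiplicity = 1.
Geometric multiplicity < algebraic multiplicity, so Q is not diagonalizable.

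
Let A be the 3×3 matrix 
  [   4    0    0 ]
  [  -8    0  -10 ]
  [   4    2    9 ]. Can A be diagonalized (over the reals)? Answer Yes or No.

Yes

Characteristic polynomial: p(μ) = μ^3 - 13μ^2 + 56μ - 80 = (μ - 5)(μ - 4)^2.
μ = 4 has algebraic multiplicity 2; rank(A − 4I) = 1, so geometric multiplicity = 2.
Every eigenvalue has geometric = algebraic multiplicity, so A is diagonalizable.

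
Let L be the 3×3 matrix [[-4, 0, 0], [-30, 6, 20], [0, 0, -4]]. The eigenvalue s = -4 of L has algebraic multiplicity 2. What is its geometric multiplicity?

2

L + 4I = [[0, 0, 0], [-30, 10, 20], [0, 0, 0]].
This matrix has rank 1, so its null space has dimension 3 − 1 = 2.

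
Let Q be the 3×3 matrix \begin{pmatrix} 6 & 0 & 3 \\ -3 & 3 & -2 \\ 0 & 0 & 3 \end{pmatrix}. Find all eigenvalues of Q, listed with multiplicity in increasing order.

Characteristic polynomial: p(s) = s^3 - 12s^2 + 45s - 54 = (s - 6)(s - 3)^2.
Roots (with multiplicity): 3, 3, 6.

3, 3, 6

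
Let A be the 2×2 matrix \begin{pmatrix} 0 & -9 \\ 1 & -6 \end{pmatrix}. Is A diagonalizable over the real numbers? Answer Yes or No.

No

Characteristic polynomial: p(μ) = μ^2 + 6μ + 9 = (μ + 3)^2.
μ = -3 has algebraic multiplicity 2; rank(A + 3I) = 1, so geometric multiplicity = 1.
Geometric multiplicity < algebraic multiplicity, so A is not diagonalizable.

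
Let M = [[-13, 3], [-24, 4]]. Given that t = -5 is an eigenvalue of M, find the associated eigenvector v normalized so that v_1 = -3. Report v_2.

-8

M + 5I = [[-8, 3], [-24, 9]].
Solving (M + 5I)v = 0 gives the eigenspace spanned by (-3, -8).
With v_1 = -3, v = (-3, -8), so v_2 = -8.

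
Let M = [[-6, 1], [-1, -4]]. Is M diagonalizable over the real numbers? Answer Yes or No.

Characteristic polynomial: p(λ) = λ^2 + 10λ + 25 = (λ + 5)^2.
λ = -5 has algebraic multiplicity 2; rank(M + 5I) = 1, so geometric multiplicity = 1.
Geometric multiplicity < algebraic multiplicity, so M is not diagonalizable.

No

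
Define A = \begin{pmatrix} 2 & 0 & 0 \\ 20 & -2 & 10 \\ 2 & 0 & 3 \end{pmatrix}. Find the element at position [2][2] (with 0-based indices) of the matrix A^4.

81

Characteristic polynomial: s^3 - 3s^2 - 4s + 12 = (s - 3)(s - 2)(s + 2), so the eigenvalues are -2, 2, 3.
s=3: eigenvector (0, 2, 1).
s=-2: eigenvector (0, 1, 0).
s=2: eigenvector (1, 0, -2).
P = [[0, 0, 1], [2, 1, 0], [1, 0, -2]], D = diag(3, -2, 2), P⁻¹ = [[2, 0, 1], [-4, 1, -2], [1, 0, 0]].
A⁴ = P·diag(81, 16, 16)·P⁻¹ = [[16, 0, 0], [260, 16, 130], [130, 0, 81]].
The requested entry is 81.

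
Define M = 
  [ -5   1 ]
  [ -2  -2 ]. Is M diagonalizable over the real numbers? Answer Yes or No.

Characteristic polynomial: p(r) = r^2 + 7r + 12 = (r + 3)(r + 4).
All 2 eigenvalues are distinct, so M is diagonalizable.

Yes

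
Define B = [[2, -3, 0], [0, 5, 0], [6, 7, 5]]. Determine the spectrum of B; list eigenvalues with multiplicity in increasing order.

Characteristic polynomial: p(s) = s^3 - 12s^2 + 45s - 50 = (s - 5)^2(s - 2).
Roots (with multiplicity): 2, 5, 5.

2, 5, 5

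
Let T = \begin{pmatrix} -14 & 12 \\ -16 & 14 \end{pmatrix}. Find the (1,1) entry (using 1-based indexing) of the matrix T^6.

Characteristic polynomial: λ^2 - 4 = (λ - 2)(λ + 2), so the eigenvalues are -2, 2.
λ=-2: eigenvector (1, 1).
λ=2: eigenvector (3, 4).
P = [[1, 3], [1, 4]], D = diag(-2, 2), P⁻¹ = [[4, -3], [-1, 1]].
T⁶ = P·diag(64, 64)·P⁻¹ = [[64, 0], [0, 64]].
The requested entry is 64.

64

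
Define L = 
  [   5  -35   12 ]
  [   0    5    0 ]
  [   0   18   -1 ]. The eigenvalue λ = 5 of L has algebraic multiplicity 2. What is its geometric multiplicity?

1

L − 5I = [[0, -35, 12], [0, 0, 0], [0, 18, -6]].
This matrix has rank 2, so its null space has dimension 3 − 2 = 1.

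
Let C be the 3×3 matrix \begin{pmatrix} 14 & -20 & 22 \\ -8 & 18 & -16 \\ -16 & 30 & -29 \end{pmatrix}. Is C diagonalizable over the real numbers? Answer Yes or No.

Characteristic polynomial: p(μ) = μ^3 - 3μ^2 - 4μ + 12 = (μ - 3)(μ - 2)(μ + 2).
All 3 eigenvalues are distinct, so C is diagonalizable.

Yes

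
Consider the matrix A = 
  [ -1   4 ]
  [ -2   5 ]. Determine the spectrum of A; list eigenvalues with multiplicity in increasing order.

1, 3

Characteristic polynomial: p(t) = t^2 - 4t + 3 = (t - 3)(t - 1).
Roots (with multiplicity): 1, 3.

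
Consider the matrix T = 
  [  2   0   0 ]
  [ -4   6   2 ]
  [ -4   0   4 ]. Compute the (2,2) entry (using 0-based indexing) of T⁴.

256

Characteristic polynomial: μ^3 - 12μ^2 + 44μ - 48 = (μ - 6)(μ - 4)(μ - 2), so the eigenvalues are 2, 4, 6.
μ=6: eigenvector (0, 1, 0).
μ=2: eigenvector (1, 0, 2).
μ=4: eigenvector (0, -1, 1).
P = [[0, 1, 0], [1, 0, -1], [0, 2, 1]], D = diag(6, 2, 4), P⁻¹ = [[-2, 1, 1], [1, 0, 0], [-2, 0, 1]].
T⁴ = P·diag(1296, 16, 256)·P⁻¹ = [[16, 0, 0], [-2080, 1296, 1040], [-480, 0, 256]].
The requested entry is 256.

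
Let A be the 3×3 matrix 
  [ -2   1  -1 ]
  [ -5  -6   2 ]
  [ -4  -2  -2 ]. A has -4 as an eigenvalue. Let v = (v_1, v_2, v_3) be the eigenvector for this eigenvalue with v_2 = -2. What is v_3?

A + 4I = [[2, 1, -1], [-5, -2, 2], [-4, -2, 2]].
Solving (A + 4I)v = 0 gives the eigenspace spanned by (0, -2, -2).
With v_2 = -2, v = (0, -2, -2), so v_3 = -2.

-2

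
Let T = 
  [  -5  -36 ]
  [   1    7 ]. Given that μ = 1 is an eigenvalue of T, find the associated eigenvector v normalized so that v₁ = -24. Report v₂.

T − 1I = [[-6, -36], [1, 6]].
Solving (T − 1I)v = 0 gives the eigenspace spanned by (-24, 4).
With v₁ = -24, v = (-24, 4), so v₂ = 4.

4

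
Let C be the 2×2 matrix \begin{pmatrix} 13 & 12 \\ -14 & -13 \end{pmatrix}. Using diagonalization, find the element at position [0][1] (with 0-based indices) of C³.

12

Characteristic polynomial: μ^2 - 1 = (μ - 1)(μ + 1), so the eigenvalues are -1, 1.
μ=-1: eigenvector (-6, 7).
μ=1: eigenvector (1, -1).
P = [[-6, 1], [7, -1]], D = diag(-1, 1), P⁻¹ = [[1, 1], [7, 6]].
C³ = P·diag(-1, 1)·P⁻¹ = [[13, 12], [-14, -13]].
The requested entry is 12.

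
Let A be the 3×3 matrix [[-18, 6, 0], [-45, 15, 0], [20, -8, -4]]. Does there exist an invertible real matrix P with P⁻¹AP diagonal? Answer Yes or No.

Characteristic polynomial: p(s) = s^3 + 7s^2 + 12s = s(s + 3)(s + 4).
All 3 eigenvalues are distinct, so A is diagonalizable.

Yes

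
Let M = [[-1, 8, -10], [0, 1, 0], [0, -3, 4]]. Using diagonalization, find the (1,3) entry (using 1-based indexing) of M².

-30

Characteristic polynomial: μ^3 - 4μ^2 - μ + 4 = (μ - 4)(μ - 1)(μ + 1), so the eigenvalues are -1, 1, 4.
μ=-1: eigenvector (1, 0, 0).
μ=1: eigenvector (-1, 1, 1).
μ=4: eigenvector (-2, 0, 1).
P = [[1, -1, -2], [0, 1, 0], [0, 1, 1]], D = diag(-1, 1, 4), P⁻¹ = [[1, -1, 2], [0, 1, 0], [0, -1, 1]].
M² = P·diag(1, 1, 16)·P⁻¹ = [[1, 30, -30], [0, 1, 0], [0, -15, 16]].
The requested entry is -30.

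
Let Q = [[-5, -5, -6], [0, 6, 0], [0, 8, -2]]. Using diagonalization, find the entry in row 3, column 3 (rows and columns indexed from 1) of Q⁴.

16

Characteristic polynomial: s^3 + s^2 - 32s - 60 = (s - 6)(s + 2)(s + 5), so the eigenvalues are -5, -2, 6.
s=-2: eigenvector (-2, 0, 1).
s=6: eigenvector (-1, 1, 1).
s=-5: eigenvector (1, 0, 0).
P = [[-2, -1, 1], [0, 1, 0], [1, 1, 0]], D = diag(-2, 6, -5), P⁻¹ = [[0, -1, 1], [0, 1, 0], [1, -1, 2]].
Q⁴ = P·diag(16, 1296, 625)·P⁻¹ = [[625, -1889, 1218], [0, 1296, 0], [0, 1280, 16]].
The requested entry is 16.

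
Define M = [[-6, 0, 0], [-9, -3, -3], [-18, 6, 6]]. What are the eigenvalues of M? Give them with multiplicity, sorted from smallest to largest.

Characteristic polynomial: p(t) = t^3 + 3t^2 - 18t = t(t - 3)(t + 6).
Roots (with multiplicity): -6, 0, 3.

-6, 0, 3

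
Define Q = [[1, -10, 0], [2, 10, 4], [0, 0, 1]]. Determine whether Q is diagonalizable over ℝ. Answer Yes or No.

Characteristic polynomial: p(s) = s^3 - 12s^2 + 41s - 30 = (s - 6)(s - 5)(s - 1).
All 3 eigenvalues are distinct, so Q is diagonalizable.

Yes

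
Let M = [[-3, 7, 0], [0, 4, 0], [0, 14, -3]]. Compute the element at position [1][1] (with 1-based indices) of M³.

Characteristic polynomial: t^3 + 2t^2 - 15t - 36 = (t - 4)(t + 3)^2, so the eigenvalues are -3, -3, 4.
t=-3: eigenvector (1, 0, 0).
t=4: eigenvector (1, 1, 2).
t=-3: eigenvector (0, 0, 1).
P = [[1, 1, 0], [0, 1, 0], [0, 2, 1]], D = diag(-3, 4, -3), P⁻¹ = [[1, -1, 0], [0, 1, 0], [0, -2, 1]].
M³ = P·diag(-27, 64, -27)·P⁻¹ = [[-27, 91, 0], [0, 64, 0], [0, 182, -27]].
The requested entry is -27.

-27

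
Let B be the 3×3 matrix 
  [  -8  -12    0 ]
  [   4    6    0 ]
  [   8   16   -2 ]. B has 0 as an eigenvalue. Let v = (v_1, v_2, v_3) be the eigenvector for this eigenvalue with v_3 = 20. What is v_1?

B = [[-8, -12, 0], [4, 6, 0], [8, 16, -2]].
Solving (B)v = 0 gives the eigenspace spanned by (-15, 10, 20).
With v_3 = 20, v = (-15, 10, 20), so v_1 = -15.

-15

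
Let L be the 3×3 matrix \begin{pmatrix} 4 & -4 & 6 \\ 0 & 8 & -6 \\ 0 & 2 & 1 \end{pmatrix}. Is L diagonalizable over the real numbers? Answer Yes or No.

Characteristic polynomial: p(t) = t^3 - 13t^2 + 56t - 80 = (t - 5)(t - 4)^2.
t = 4 has algebraic multiplicity 2; rank(L − 4I) = 1, so geometric multiplicity = 2.
Every eigenvalue has geometric = algebraic multiplicity, so L is diagonalizable.

Yes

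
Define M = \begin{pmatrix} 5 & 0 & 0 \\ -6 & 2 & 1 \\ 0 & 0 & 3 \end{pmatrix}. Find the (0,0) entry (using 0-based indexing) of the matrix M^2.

25

Characteristic polynomial: r^3 - 10r^2 + 31r - 30 = (r - 5)(r - 3)(r - 2), so the eigenvalues are 2, 3, 5.
r=2: eigenvector (0, 1, 0).
r=5: eigenvector (1, -2, 0).
r=3: eigenvector (0, 1, 1).
P = [[0, 1, 0], [1, -2, 1], [0, 0, 1]], D = diag(2, 5, 3), P⁻¹ = [[2, 1, -1], [1, 0, 0], [0, 0, 1]].
M² = P·diag(4, 25, 9)·P⁻¹ = [[25, 0, 0], [-42, 4, 5], [0, 0, 9]].
The requested entry is 25.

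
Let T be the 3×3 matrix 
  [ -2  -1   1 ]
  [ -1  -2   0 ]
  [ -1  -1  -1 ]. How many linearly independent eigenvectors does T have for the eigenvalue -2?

T + 2I = [[0, -1, 1], [-1, 0, 0], [-1, -1, 1]].
This matrix has rank 2, so its null space has dimension 3 − 2 = 1.

1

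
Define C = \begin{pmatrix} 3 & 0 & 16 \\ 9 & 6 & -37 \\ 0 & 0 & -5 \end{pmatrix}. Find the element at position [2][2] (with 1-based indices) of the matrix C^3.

216

Characteristic polynomial: t^3 - 4t^2 - 27t + 90 = (t - 6)(t - 3)(t + 5), so the eigenvalues are -5, 3, 6.
t=3: eigenvector (1, -3, 0).
t=-5: eigenvector (-2, 5, 1).
t=6: eigenvector (0, 1, 0).
P = [[1, -2, 0], [-3, 5, 1], [0, 1, 0]], D = diag(3, -5, 6), P⁻¹ = [[1, 0, 2], [0, 0, 1], [3, 1, 1]].
C³ = P·diag(27, -125, 216)·P⁻¹ = [[27, 0, 304], [567, 216, -571], [0, 0, -125]].
The requested entry is 216.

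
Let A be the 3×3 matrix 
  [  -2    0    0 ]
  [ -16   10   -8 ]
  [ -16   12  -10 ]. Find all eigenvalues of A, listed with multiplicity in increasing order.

Characteristic polynomial: p(λ) = λ^3 + 2λ^2 - 4λ - 8 = (λ - 2)(λ + 2)^2.
Roots (with multiplicity): -2, -2, 2.

-2, -2, 2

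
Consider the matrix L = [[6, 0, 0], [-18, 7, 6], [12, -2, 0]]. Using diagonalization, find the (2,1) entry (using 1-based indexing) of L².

Characteristic polynomial: λ^3 - 13λ^2 + 54λ - 72 = (λ - 6)(λ - 4)(λ - 3), so the eigenvalues are 3, 4, 6.
λ=3: eigenvector (0, -3, 2).
λ=6: eigenvector (1, -6, 4).
λ=4: eigenvector (0, -2, 1).
P = [[0, 1, 0], [-3, -6, -2], [2, 4, 1]], D = diag(3, 6, 4), P⁻¹ = [[-2, 1, 2], [1, 0, 0], [0, -2, -3]].
L² = P·diag(9, 36, 16)·P⁻¹ = [[36, 0, 0], [-162, 37, 42], [108, -14, -12]].
The requested entry is -162.

-162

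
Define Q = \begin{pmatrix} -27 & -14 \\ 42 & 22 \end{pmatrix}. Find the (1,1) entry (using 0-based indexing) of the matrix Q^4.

-3884

Characteristic polynomial: λ^2 + 5λ - 6 = (λ - 1)(λ + 6), so the eigenvalues are -6, 1.
λ=-6: eigenvector (2, -3).
λ=1: eigenvector (1, -2).
P = [[2, 1], [-3, -2]], D = diag(-6, 1), P⁻¹ = [[2, 1], [-3, -2]].
Q⁴ = P·diag(1296, 1)·P⁻¹ = [[5181, 2590], [-7770, -3884]].
The requested entry is -3884.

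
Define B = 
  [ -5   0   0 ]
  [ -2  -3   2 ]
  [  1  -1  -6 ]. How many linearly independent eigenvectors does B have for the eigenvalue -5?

2

B + 5I = [[0, 0, 0], [-2, 2, 2], [1, -1, -1]].
This matrix has rank 1, so its null space has dimension 3 − 1 = 2.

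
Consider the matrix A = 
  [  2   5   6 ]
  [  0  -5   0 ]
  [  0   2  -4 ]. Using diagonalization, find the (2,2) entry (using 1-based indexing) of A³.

Characteristic polynomial: r^3 + 7r^2 + 2r - 40 = (r - 2)(r + 4)(r + 5), so the eigenvalues are -5, -4, 2.
r=2: eigenvector (1, 0, 0).
r=-4: eigenvector (-1, 0, 1).
r=-5: eigenvector (1, 1, -2).
P = [[1, -1, 1], [0, 0, 1], [0, 1, -2]], D = diag(2, -4, -5), P⁻¹ = [[1, 1, 1], [0, 2, 1], [0, 1, 0]].
A³ = P·diag(8, -64, -125)·P⁻¹ = [[8, 11, 72], [0, -125, 0], [0, 122, -64]].
The requested entry is -125.

-125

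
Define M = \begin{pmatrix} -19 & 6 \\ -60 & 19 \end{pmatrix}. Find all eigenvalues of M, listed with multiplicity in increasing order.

Characteristic polynomial: p(s) = s^2 - 1 = (s - 1)(s + 1).
Roots (with multiplicity): -1, 1.

-1, 1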